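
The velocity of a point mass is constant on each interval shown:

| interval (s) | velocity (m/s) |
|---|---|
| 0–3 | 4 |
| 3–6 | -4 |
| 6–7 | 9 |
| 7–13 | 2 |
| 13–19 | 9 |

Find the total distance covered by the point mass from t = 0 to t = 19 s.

99 m

Total distance travelled is ∫|v| dt — sum the magnitudes of each area piece.
0–3 s: |4| × 3 = 12 m
3–6 s: |-4| × 3 = 12 m
6–7 s: |9| × 1 = 9 m
7–13 s: |2| × 6 = 12 m
13–19 s: |9| × 6 = 54 m
Total distance = 99 m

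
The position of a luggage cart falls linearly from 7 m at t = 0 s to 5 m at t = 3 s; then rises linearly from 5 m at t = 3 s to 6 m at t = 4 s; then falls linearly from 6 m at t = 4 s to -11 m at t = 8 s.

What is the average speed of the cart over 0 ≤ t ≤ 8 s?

2.5 m/s

Average speed = (total path length)/(elapsed time); on a piecewise-linear x-t graph the path length is Σ|Δx|.
0–3 s: |Δx| = |5 − 7| = 2 m
3–4 s: |Δx| = |6 − 5| = 1 m
4–8 s: |Δx| = |-11 − 6| = 17 m
Total path = 20 m; average speed = 20/8 = 2.5 m/s.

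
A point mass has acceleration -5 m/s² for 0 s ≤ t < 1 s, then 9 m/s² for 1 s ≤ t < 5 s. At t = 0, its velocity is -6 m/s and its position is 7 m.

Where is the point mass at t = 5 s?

26.5 m

On each constant-a segment, Δv = aΔt and Δx = v₀Δt + ½aΔt²; chain segment to segment.
0–1 s: v starts -6 m/s; Δx = -6·1 + ½·-5·1² = -8.5 m; v ends -11 m/s.
1–5 s: v starts -11 m/s; Δx = -11·4 + ½·9·4² = 28 m; v ends 25 m/s.
x(5) = 7 + Σ Δx = 26.5 m.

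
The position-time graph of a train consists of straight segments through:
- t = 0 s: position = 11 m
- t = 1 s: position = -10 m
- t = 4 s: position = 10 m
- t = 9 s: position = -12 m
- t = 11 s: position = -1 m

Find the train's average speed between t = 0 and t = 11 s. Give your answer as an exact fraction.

74/11 m/s

Average speed = (total path length)/(elapsed time); on a piecewise-linear x-t graph the path length is Σ|Δx|.
0–1 s: |Δx| = |-10 − 11| = 21 m
1–4 s: |Δx| = |10 − -10| = 20 m
4–9 s: |Δx| = |-12 − 10| = 22 m
9–11 s: |Δx| = |-1 − -12| = 11 m
Total path = 74 m; average speed = 74/11 = 74/11 m/s.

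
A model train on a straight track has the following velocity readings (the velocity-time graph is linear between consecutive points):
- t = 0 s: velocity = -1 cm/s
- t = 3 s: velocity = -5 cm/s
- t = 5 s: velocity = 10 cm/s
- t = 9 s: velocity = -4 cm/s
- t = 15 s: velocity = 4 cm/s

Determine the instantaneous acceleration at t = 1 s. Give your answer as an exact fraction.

-4/3 cm/s²

Acceleration is the slope of the v-t graph on 0–3 s: (-5 − -1)/(3 − 0) = -4/3 cm/s².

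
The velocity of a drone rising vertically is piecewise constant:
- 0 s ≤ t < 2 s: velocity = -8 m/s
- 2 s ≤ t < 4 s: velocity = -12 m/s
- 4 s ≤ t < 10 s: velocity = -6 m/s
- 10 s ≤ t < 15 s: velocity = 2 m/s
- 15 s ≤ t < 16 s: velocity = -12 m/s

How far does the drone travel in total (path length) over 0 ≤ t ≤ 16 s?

98 m

Total distance travelled is ∫|v| dt — sum the magnitudes of each area piece.
0–2 s: |-8| × 2 = 16 m
2–4 s: |-12| × 2 = 24 m
4–10 s: |-6| × 6 = 36 m
10–15 s: |2| × 5 = 10 m
15–16 s: |-12| × 1 = 12 m
Total distance = 98 m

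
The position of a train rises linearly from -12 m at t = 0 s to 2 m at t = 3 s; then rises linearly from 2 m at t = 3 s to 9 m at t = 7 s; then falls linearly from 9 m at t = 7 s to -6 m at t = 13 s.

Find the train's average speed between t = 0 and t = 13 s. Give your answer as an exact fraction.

36/13 m/s

Average speed = (total path length)/(elapsed time); on a piecewise-linear x-t graph the path length is Σ|Δx|.
0–3 s: |Δx| = |2 − -12| = 14 m
3–7 s: |Δx| = |9 − 2| = 7 m
7–13 s: |Δx| = |-6 − 9| = 15 m
Total path = 36 m; average speed = 36/13 = 36/13 m/s.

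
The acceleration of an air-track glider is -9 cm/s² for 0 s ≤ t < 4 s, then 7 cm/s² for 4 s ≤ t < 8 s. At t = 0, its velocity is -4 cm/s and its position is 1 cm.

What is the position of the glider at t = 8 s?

-191 cm

On each constant-a segment, Δv = aΔt and Δx = v₀Δt + ½aΔt²; chain segment to segment.
0–4 s: v starts -4 cm/s; Δx = -4·4 + ½·-9·4² = -88 cm; v ends -40 cm/s.
4–8 s: v starts -40 cm/s; Δx = -40·4 + ½·7·4² = -104 cm; v ends -12 cm/s.
x(8) = 1 + Σ Δx = -191 cm.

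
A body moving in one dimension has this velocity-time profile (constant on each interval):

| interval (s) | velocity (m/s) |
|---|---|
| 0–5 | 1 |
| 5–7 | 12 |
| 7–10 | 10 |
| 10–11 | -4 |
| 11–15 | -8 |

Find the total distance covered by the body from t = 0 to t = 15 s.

95 m

Total distance travelled is ∫|v| dt — sum the magnitudes of each area piece.
0–5 s: |1| × 5 = 5 m
5–7 s: |12| × 2 = 24 m
7–10 s: |10| × 3 = 30 m
10–11 s: |-4| × 1 = 4 m
11–15 s: |-8| × 4 = 32 m
Total distance = 95 m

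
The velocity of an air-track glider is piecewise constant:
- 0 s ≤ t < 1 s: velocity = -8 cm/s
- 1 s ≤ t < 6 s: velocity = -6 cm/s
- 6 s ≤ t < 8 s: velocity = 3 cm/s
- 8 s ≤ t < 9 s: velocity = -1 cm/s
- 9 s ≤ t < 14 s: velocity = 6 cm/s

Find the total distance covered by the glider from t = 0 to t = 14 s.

75 cm

Total distance travelled is ∫|v| dt — sum the magnitudes of each area piece.
0–1 s: |-8| × 1 = 8 cm
1–6 s: |-6| × 5 = 30 cm
6–8 s: |3| × 2 = 6 cm
8–9 s: |-1| × 1 = 1 cm
9–14 s: |6| × 5 = 30 cm
Total distance = 75 cm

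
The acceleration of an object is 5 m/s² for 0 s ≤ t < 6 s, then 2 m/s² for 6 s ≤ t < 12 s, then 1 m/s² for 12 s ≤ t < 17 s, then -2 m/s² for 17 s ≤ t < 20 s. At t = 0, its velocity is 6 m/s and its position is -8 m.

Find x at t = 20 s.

On each constant-a segment, Δv = aΔt and Δx = v₀Δt + ½aΔt²; chain segment to segment.
0–6 s: v starts 6 m/s; Δx = 6·6 + ½·5·6² = 126 m; v ends 36 m/s.
6–12 s: v starts 36 m/s; Δx = 36·6 + ½·2·6² = 252 m; v ends 48 m/s.
12–17 s: v starts 48 m/s; Δx = 48·5 + ½·1·5² = 252.5 m; v ends 53 m/s.
17–20 s: v starts 53 m/s; Δx = 53·3 + ½·-2·3² = 150 m; v ends 47 m/s.
x(20) = -8 + Σ Δx = 772.5 m.

772.5 m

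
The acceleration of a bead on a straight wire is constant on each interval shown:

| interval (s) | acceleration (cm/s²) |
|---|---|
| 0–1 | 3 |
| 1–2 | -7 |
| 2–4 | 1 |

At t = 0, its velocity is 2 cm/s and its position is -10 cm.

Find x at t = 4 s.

On each constant-a segment, Δv = aΔt and Δx = v₀Δt + ½aΔt²; chain segment to segment.
0–1 s: v starts 2 cm/s; Δx = 2·1 + ½·3·1² = 3.5 cm; v ends 5 cm/s.
1–2 s: v starts 5 cm/s; Δx = 5·1 + ½·-7·1² = 1.5 cm; v ends -2 cm/s.
2–4 s: v starts -2 cm/s; Δx = -2·2 + ½·1·2² = -2 cm; v ends 0 cm/s.
x(4) = -10 + Σ Δx = -7 cm.

-7 cm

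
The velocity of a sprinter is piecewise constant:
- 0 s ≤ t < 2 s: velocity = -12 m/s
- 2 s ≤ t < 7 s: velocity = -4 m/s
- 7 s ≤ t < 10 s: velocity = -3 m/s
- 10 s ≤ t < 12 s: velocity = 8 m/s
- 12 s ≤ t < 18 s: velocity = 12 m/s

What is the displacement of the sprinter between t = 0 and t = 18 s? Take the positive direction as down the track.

35 m

Displacement is the signed area under the v-t curve.
0–2 s: -12 × 2 = -24 m
2–7 s: -4 × 5 = -20 m
7–10 s: -3 × 3 = -9 m
10–12 s: 8 × 2 = 16 m
12–18 s: 12 × 6 = 72 m
Net displacement = 35 m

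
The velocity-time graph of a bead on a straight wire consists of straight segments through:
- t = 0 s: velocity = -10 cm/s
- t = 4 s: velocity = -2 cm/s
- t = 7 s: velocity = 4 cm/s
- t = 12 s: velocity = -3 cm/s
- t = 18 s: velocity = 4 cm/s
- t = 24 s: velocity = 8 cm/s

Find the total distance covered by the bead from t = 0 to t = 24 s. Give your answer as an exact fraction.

1185/14 cm

Distance (not displacement) is the total path length: add the absolute areas under v-t.
0–4 s: |½(-10 + -2)(4)| = 24 cm
4–7 s: v = 0 at t = 5 s; triangle areas 1 + 4 = 5 cm
7–12 s: v = 0 at t = 69/7 s; triangle areas 40/7 + 45/14 = 125/14 cm
12–18 s: v = 0 at t = 102/7 s; triangle areas 27/7 + 48/7 = 75/7 cm
18–24 s: |½(4 + 8)(6)| = 36 cm
Total distance = 1185/14 cm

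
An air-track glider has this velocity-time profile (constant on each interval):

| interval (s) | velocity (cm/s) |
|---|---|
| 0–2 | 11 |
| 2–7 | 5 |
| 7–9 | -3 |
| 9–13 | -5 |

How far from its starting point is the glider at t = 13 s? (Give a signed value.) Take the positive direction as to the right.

21 cm

Net displacement equals the area under the velocity-time graph (areas below the axis count negative).
0–2 s: 11 × 2 = 22 cm
2–7 s: 5 × 5 = 25 cm
7–9 s: -3 × 2 = -6 cm
9–13 s: -5 × 4 = -20 cm
Net displacement = 21 cm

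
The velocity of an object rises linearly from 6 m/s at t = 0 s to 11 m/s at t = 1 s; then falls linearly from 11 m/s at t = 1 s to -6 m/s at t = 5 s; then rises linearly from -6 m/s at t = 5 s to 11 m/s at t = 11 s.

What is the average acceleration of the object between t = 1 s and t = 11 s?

Average acceleration = Δv/Δt = (11 − 11)/(11 − 1) = 0 m/s².

0 m/s²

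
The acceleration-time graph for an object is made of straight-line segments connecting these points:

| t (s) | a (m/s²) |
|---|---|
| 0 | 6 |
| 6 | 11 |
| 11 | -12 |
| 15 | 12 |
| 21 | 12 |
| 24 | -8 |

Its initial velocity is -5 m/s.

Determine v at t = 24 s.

121.5 m/s

Δv equals the area under the a-t graph; then v = v₀ + Δv.
0–6 s: ½(6 + 11)(6) = 51 m/s
6–11 s: ½(11 + -12)(5) = -2.5 m/s
11–15 s: ½(-12 + 12)(4) = 0 m/s
15–21 s: 12 × 6 = 72 m/s
21–24 s: ½(12 + -8)(3) = 6 m/s
Δv = 126.5 m/s, so v(24) = -5 + (126.5) = 121.5 m/s.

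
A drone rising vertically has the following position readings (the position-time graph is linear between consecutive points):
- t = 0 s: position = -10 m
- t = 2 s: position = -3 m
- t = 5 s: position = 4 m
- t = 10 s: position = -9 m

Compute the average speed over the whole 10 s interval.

2.7 m/s

Average speed = (total path length)/(elapsed time); on a piecewise-linear x-t graph the path length is Σ|Δx|.
0–2 s: |Δx| = |-3 − -10| = 7 m
2–5 s: |Δx| = |4 − -3| = 7 m
5–10 s: |Δx| = |-9 − 4| = 13 m
Total path = 27 m; average speed = 27/10 = 2.7 m/s.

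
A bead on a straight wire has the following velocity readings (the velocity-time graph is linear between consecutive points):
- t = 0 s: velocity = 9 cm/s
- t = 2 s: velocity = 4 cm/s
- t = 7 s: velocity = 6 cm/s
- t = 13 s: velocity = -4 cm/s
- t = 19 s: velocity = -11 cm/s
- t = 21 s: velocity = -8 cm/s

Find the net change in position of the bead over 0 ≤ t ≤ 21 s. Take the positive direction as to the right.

-20 cm

Net displacement equals the area under the velocity-time graph (areas below the axis count negative).
0–2 s: ½(9 + 4)(2) = 13 cm
2–7 s: ½(4 + 6)(5) = 25 cm
7–13 s: ½(6 + -4)(6) = 6 cm
13–19 s: ½(-4 + -11)(6) = -45 cm
19–21 s: ½(-11 + -8)(2) = -19 cm
Net displacement = -20 cm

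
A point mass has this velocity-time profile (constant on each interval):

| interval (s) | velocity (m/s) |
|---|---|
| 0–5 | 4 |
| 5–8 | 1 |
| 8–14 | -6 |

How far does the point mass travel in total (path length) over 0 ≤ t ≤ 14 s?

Total distance travelled is ∫|v| dt — sum the magnitudes of each area piece.
0–5 s: |4| × 5 = 20 m
5–8 s: |1| × 3 = 3 m
8–14 s: |-6| × 6 = 36 m
Total distance = 59 m

59 m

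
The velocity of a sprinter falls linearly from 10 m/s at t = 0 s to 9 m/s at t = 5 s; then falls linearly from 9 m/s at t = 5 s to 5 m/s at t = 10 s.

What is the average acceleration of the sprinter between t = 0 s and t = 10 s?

-0.5 m/s²

Average acceleration = Δv/Δt = (5 − 10)/(10 − 0) = -0.5 m/s².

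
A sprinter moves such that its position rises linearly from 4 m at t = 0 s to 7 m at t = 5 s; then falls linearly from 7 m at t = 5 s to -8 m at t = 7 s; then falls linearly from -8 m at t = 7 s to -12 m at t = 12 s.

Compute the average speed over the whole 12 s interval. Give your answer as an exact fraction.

11/6 m/s

Average speed = (total path length)/(elapsed time); on a piecewise-linear x-t graph the path length is Σ|Δx|.
0–5 s: |Δx| = |7 − 4| = 3 m
5–7 s: |Δx| = |-8 − 7| = 15 m
7–12 s: |Δx| = |-12 − -8| = 4 m
Total path = 22 m; average speed = 22/12 = 11/6 m/s.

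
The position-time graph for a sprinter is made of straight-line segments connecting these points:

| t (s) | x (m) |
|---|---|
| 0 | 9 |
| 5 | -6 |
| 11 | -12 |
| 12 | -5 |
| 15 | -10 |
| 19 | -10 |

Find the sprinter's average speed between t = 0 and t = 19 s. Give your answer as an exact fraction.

33/19 m/s

Average speed = (total path length)/(elapsed time); on a piecewise-linear x-t graph the path length is Σ|Δx|.
0–5 s: |Δx| = |-6 − 9| = 15 m
5–11 s: |Δx| = |-12 − -6| = 6 m
11–12 s: |Δx| = |-5 − -12| = 7 m
12–15 s: |Δx| = |-10 − -5| = 5 m
15–19 s: |Δx| = |-10 − -10| = 0 m
Total path = 33 m; average speed = 33/19 = 33/19 m/s.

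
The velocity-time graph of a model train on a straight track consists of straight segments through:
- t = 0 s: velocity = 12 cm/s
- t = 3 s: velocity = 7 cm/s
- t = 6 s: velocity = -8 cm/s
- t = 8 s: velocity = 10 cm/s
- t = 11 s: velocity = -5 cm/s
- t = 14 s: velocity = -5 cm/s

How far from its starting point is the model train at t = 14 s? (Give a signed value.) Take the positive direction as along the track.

21.5 cm

Displacement is the signed area under the v-t curve.
0–3 s: ½(12 + 7)(3) = 28.5 cm
3–6 s: ½(7 + -8)(3) = -1.5 cm
6–8 s: ½(-8 + 10)(2) = 2 cm
8–11 s: ½(10 + -5)(3) = 7.5 cm
11–14 s: -5 × 3 = -15 cm
Net displacement = 21.5 cm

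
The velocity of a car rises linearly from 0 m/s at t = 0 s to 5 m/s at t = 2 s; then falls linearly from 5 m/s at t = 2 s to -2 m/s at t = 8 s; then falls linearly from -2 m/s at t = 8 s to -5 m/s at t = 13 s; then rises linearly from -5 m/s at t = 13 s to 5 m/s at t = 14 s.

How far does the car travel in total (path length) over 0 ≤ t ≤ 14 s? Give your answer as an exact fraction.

262/7 m

Total distance travelled is ∫|v| dt — sum the magnitudes of each area piece.
0–2 s: |½(0 + 5)(2)| = 5 m
2–8 s: v = 0 at t = 44/7 s; triangle areas 75/7 + 12/7 = 87/7 m
8–13 s: |½(-2 + -5)(5)| = 17.5 m
13–14 s: v = 0 at t = 13.5 s; triangle areas 1.25 + 1.25 = 2.5 m
Total distance = 262/7 m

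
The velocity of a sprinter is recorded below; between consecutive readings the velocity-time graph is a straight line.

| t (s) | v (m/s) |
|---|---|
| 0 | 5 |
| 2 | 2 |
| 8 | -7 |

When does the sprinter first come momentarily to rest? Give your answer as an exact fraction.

t = 10/3 s

v changes sign on 2–8 s (from 2 to -7); the graph is linear there, so v = 0 at t = 2 + (-2)·(8 − 2)/(-7 − 2) = 10/3 s.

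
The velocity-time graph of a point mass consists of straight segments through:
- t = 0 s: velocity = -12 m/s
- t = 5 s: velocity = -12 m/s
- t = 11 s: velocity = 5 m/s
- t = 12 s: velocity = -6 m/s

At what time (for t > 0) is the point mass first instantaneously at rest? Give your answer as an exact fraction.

t = 157/17 s

v changes sign on 5–11 s (from -12 to 5); the graph is linear there, so v = 0 at t = 5 + (12)·(11 − 5)/(5 − -12) = 157/17 s.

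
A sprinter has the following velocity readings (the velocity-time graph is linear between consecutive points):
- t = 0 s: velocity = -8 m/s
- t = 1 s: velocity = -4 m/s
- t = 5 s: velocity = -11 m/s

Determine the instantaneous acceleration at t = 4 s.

-1.75 m/s²

Acceleration is the slope of the v-t graph on 1–5 s: (-11 − -4)/(5 − 1) = -1.75 m/s².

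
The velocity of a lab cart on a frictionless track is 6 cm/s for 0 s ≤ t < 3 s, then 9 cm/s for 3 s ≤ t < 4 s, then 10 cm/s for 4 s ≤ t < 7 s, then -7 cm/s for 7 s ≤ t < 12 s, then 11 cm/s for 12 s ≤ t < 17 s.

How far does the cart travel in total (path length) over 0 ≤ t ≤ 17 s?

Total distance travelled is ∫|v| dt — sum the magnitudes of each area piece.
0–3 s: |6| × 3 = 18 cm
3–4 s: |9| × 1 = 9 cm
4–7 s: |10| × 3 = 30 cm
7–12 s: |-7| × 5 = 35 cm
12–17 s: |11| × 5 = 55 cm
Total distance = 147 cm

147 cm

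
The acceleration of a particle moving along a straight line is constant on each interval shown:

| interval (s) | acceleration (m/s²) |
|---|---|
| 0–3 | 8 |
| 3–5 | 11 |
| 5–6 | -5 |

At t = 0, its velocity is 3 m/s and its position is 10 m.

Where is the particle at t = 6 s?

On each constant-a segment, Δv = aΔt and Δx = v₀Δt + ½aΔt²; chain segment to segment.
0–3 s: v starts 3 m/s; Δx = 3·3 + ½·8·3² = 45 m; v ends 27 m/s.
3–5 s: v starts 27 m/s; Δx = 27·2 + ½·11·2² = 76 m; v ends 49 m/s.
5–6 s: v starts 49 m/s; Δx = 49·1 + ½·-5·1² = 46.5 m; v ends 44 m/s.
x(6) = 10 + Σ Δx = 177.5 m.

177.5 m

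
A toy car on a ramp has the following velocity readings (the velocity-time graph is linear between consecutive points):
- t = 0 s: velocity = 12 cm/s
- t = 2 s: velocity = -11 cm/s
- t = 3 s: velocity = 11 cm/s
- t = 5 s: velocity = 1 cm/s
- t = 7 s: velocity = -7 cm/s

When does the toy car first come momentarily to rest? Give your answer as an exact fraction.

t = 24/23 s

v changes sign on 0–2 s (from 12 to -11); the graph is linear there, so v = 0 at t = 0 + (-12)·(2 − 0)/(-11 − 12) = 24/23 s.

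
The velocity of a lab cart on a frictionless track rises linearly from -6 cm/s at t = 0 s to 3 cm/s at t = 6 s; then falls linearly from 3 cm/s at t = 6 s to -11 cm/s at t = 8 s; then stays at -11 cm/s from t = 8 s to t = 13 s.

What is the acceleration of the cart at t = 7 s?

Acceleration is the slope of the v-t graph on 6–8 s: (-11 − 3)/(8 − 6) = -7 cm/s².

-7 cm/s²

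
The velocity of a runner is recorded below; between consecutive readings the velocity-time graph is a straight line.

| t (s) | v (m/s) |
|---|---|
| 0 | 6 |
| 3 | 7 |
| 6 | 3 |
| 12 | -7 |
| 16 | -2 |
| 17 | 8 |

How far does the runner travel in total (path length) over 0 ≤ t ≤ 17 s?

Distance (not displacement) is the total path length: add the absolute areas under v-t.
0–3 s: |½(6 + 7)(3)| = 19.5 m
3–6 s: |½(7 + 3)(3)| = 15 m
6–12 s: v = 0 at t = 7.8 s; triangle areas 2.7 + 14.7 = 17.4 m
12–16 s: |½(-7 + -2)(4)| = 18 m
16–17 s: v = 0 at t = 16.2 s; triangle areas 0.2 + 3.2 = 3.4 m
Total distance = 73.3 m

73.3 m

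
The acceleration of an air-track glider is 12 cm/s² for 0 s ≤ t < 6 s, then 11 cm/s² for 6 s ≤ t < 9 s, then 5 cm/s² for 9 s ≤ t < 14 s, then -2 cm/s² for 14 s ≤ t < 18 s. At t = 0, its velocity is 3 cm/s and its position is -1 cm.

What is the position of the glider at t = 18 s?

1626 cm

On each constant-a segment, Δv = aΔt and Δx = v₀Δt + ½aΔt²; chain segment to segment.
0–6 s: v starts 3 cm/s; Δx = 3·6 + ½·12·6² = 234 cm; v ends 75 cm/s.
6–9 s: v starts 75 cm/s; Δx = 75·3 + ½·11·3² = 274.5 cm; v ends 108 cm/s.
9–14 s: v starts 108 cm/s; Δx = 108·5 + ½·5·5² = 602.5 cm; v ends 133 cm/s.
14–18 s: v starts 133 cm/s; Δx = 133·4 + ½·-2·4² = 516 cm; v ends 125 cm/s.
x(18) = -1 + Σ Δx = 1626 cm.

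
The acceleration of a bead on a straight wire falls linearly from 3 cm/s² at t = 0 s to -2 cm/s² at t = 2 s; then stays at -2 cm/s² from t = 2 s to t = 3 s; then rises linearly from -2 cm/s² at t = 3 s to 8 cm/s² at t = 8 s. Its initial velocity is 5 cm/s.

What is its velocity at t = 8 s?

19 cm/s

Δv equals the area under the a-t graph; then v = v₀ + Δv.
0–2 s: ½(3 + -2)(2) = 1 cm/s
2–3 s: -2 × 1 = -2 cm/s
3–8 s: ½(-2 + 8)(5) = 15 cm/s
Δv = 14 cm/s, so v(8) = 5 + (14) = 19 cm/s.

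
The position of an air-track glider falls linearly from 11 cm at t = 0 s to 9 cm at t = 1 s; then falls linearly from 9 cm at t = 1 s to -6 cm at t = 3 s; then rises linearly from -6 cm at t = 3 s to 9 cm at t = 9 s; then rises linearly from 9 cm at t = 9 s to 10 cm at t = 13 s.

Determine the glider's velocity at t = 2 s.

Velocity is the slope of the x-t graph on 1–3 s: (-6 − 9)/(3 − 1) = -7.5 cm/s.

-7.5 cm/s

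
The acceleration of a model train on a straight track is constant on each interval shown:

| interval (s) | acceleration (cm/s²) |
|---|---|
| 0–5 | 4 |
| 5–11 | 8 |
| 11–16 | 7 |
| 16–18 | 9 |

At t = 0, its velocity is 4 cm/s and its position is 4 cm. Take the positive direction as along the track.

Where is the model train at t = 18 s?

1041.5 cm

On each constant-a segment, Δv = aΔt and Δx = v₀Δt + ½aΔt²; chain segment to segment.
0–5 s: v starts 4 cm/s; Δx = 4·5 + ½·4·5² = 70 cm; v ends 24 cm/s.
5–11 s: v starts 24 cm/s; Δx = 24·6 + ½·8·6² = 288 cm; v ends 72 cm/s.
11–16 s: v starts 72 cm/s; Δx = 72·5 + ½·7·5² = 447.5 cm; v ends 107 cm/s.
16–18 s: v starts 107 cm/s; Δx = 107·2 + ½·9·2² = 232 cm; v ends 125 cm/s.
x(18) = 4 + Σ Δx = 1041.5 cm.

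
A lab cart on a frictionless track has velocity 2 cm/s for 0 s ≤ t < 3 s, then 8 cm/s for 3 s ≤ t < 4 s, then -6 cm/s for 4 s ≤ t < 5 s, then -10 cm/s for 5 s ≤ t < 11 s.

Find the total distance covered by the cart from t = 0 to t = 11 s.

Total distance travelled is ∫|v| dt — sum the magnitudes of each area piece.
0–3 s: |2| × 3 = 6 cm
3–4 s: |8| × 1 = 8 cm
4–5 s: |-6| × 1 = 6 cm
5–11 s: |-10| × 6 = 60 cm
Total distance = 80 cm

80 cm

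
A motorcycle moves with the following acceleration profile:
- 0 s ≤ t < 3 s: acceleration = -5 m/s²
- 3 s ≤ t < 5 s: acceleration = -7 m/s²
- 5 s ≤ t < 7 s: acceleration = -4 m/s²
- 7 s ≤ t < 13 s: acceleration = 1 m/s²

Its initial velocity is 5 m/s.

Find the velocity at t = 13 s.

Δv equals the area under the a-t graph; then v = v₀ + Δv.
0–3 s: -5 × 3 = -15 m/s
3–5 s: -7 × 2 = -14 m/s
5–7 s: -4 × 2 = -8 m/s
7–13 s: 1 × 6 = 6 m/s
Δv = -31 m/s, so v(13) = 5 + (-31) = -26 m/s.

-26 m/s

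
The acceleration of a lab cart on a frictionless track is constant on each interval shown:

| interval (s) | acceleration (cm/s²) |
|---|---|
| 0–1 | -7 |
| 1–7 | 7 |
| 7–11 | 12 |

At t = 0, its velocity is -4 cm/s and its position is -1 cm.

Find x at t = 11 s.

On each constant-a segment, Δv = aΔt and Δx = v₀Δt + ½aΔt²; chain segment to segment.
0–1 s: v starts -4 cm/s; Δx = -4·1 + ½·-7·1² = -7.5 cm; v ends -11 cm/s.
1–7 s: v starts -11 cm/s; Δx = -11·6 + ½·7·6² = 60 cm; v ends 31 cm/s.
7–11 s: v starts 31 cm/s; Δx = 31·4 + ½·12·4² = 220 cm; v ends 79 cm/s.
x(11) = -1 + Σ Δx = 271.5 cm.

271.5 cm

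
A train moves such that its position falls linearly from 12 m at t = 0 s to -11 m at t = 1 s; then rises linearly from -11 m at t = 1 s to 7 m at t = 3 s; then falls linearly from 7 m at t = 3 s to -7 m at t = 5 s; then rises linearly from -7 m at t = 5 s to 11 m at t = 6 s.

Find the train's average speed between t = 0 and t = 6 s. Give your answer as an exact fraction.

Average speed = (total path length)/(elapsed time); on a piecewise-linear x-t graph the path length is Σ|Δx|.
0–1 s: |Δx| = |-11 − 12| = 23 m
1–3 s: |Δx| = |7 − -11| = 18 m
3–5 s: |Δx| = |-7 − 7| = 14 m
5–6 s: |Δx| = |11 − -7| = 18 m
Total path = 73 m; average speed = 73/6 = 73/6 m/s.

73/6 m/s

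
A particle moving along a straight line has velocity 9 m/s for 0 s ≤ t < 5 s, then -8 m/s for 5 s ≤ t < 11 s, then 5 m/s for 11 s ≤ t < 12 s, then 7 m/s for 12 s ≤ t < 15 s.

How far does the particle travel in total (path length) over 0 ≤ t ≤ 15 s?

Total distance travelled is ∫|v| dt — sum the magnitudes of each area piece.
0–5 s: |9| × 5 = 45 m
5–11 s: |-8| × 6 = 48 m
11–12 s: |5| × 1 = 5 m
12–15 s: |7| × 3 = 21 m
Total distance = 119 m

119 m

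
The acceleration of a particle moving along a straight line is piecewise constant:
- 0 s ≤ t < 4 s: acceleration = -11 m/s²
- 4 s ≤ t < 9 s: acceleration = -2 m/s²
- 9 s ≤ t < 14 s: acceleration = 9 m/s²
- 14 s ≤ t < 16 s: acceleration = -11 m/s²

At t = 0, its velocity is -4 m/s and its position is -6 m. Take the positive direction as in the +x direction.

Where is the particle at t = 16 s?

-600.5 m

On each constant-a segment, Δv = aΔt and Δx = v₀Δt + ½aΔt²; chain segment to segment.
0–4 s: v starts -4 m/s; Δx = -4·4 + ½·-11·4² = -104 m; v ends -48 m/s.
4–9 s: v starts -48 m/s; Δx = -48·5 + ½·-2·5² = -265 m; v ends -58 m/s.
9–14 s: v starts -58 m/s; Δx = -58·5 + ½·9·5² = -177.5 m; v ends -13 m/s.
14–16 s: v starts -13 m/s; Δx = -13·2 + ½·-11·2² = -48 m; v ends -35 m/s.
x(16) = -6 + Σ Δx = -600.5 m.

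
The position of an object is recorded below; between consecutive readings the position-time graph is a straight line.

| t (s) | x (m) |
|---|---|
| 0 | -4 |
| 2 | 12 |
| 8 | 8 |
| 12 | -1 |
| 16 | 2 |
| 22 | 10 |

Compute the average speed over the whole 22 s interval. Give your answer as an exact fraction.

20/11 m/s

Average speed = (total path length)/(elapsed time); on a piecewise-linear x-t graph the path length is Σ|Δx|.
0–2 s: |Δx| = |12 − -4| = 16 m
2–8 s: |Δx| = |8 − 12| = 4 m
8–12 s: |Δx| = |-1 − 8| = 9 m
12–16 s: |Δx| = |2 − -1| = 3 m
16–22 s: |Δx| = |10 − 2| = 8 m
Total path = 40 m; average speed = 40/22 = 20/11 m/s.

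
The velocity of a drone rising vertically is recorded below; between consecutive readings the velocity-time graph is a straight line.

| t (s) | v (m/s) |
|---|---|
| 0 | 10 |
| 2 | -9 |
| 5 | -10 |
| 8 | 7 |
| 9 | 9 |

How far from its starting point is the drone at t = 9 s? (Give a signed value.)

Displacement is the signed area under the v-t curve.
0–2 s: ½(10 + -9)(2) = 1 m
2–5 s: ½(-9 + -10)(3) = -28.5 m
5–8 s: ½(-10 + 7)(3) = -4.5 m
8–9 s: ½(7 + 9)(1) = 8 m
Net displacement = -24 m

-24 m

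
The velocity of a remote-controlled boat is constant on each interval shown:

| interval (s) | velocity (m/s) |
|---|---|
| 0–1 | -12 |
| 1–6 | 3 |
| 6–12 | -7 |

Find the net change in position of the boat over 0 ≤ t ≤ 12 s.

Displacement is the signed area under the v-t curve.
0–1 s: -12 × 1 = -12 m
1–6 s: 3 × 5 = 15 m
6–12 s: -7 × 6 = -42 m
Net displacement = -39 m

-39 m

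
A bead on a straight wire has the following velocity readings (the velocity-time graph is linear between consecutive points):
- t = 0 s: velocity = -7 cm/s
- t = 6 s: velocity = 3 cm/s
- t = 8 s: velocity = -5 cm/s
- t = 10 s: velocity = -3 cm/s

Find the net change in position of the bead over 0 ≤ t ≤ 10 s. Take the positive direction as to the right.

-22 cm

Displacement is the signed area under the v-t curve.
0–6 s: ½(-7 + 3)(6) = -12 cm
6–8 s: ½(3 + -5)(2) = -2 cm
8–10 s: ½(-5 + -3)(2) = -8 cm
Net displacement = -22 cm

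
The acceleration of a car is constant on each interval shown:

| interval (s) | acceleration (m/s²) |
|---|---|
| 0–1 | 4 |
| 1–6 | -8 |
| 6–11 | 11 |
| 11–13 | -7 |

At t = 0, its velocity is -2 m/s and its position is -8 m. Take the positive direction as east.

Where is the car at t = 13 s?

On each constant-a segment, Δv = aΔt and Δx = v₀Δt + ½aΔt²; chain segment to segment.
0–1 s: v starts -2 m/s; Δx = -2·1 + ½·4·1² = 0 m; v ends 2 m/s.
1–6 s: v starts 2 m/s; Δx = 2·5 + ½·-8·5² = -90 m; v ends -38 m/s.
6–11 s: v starts -38 m/s; Δx = -38·5 + ½·11·5² = -52.5 m; v ends 17 m/s.
11–13 s: v starts 17 m/s; Δx = 17·2 + ½·-7·2² = 20 m; v ends 3 m/s.
x(13) = -8 + Σ Δx = -130.5 m.

-130.5 m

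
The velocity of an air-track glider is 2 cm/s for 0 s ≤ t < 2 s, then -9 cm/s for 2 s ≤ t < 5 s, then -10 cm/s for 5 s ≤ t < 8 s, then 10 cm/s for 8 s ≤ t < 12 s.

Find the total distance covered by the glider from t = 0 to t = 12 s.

Total distance travelled is ∫|v| dt — sum the magnitudes of each area piece.
0–2 s: |2| × 2 = 4 cm
2–5 s: |-9| × 3 = 27 cm
5–8 s: |-10| × 3 = 30 cm
8–12 s: |10| × 4 = 40 cm
Total distance = 101 cm

101 cm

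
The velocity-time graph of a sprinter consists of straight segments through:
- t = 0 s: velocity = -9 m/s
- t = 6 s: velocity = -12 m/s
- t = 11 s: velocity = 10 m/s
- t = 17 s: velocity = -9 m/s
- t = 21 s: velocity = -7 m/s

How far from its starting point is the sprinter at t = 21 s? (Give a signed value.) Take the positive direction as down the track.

Displacement is the signed area under the v-t curve.
0–6 s: ½(-9 + -12)(6) = -63 m
6–11 s: ½(-12 + 10)(5) = -5 m
11–17 s: ½(10 + -9)(6) = 3 m
17–21 s: ½(-9 + -7)(4) = -32 m
Net displacement = -97 m

-97 m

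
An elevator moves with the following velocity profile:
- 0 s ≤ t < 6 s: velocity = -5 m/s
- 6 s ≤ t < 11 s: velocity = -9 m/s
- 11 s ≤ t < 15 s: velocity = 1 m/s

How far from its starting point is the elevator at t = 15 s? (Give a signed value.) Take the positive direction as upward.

-71 m

Net displacement equals the area under the velocity-time graph (areas below the axis count negative).
0–6 s: -5 × 6 = -30 m
6–11 s: -9 × 5 = -45 m
11–15 s: 1 × 4 = 4 m
Net displacement = -71 m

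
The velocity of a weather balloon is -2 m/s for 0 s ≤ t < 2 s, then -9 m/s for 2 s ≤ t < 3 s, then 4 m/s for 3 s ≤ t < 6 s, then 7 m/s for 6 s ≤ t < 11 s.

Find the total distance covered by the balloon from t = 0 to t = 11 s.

Distance (not displacement) is the total path length: add the absolute areas under v-t.
0–2 s: |-2| × 2 = 4 m
2–3 s: |-9| × 1 = 9 m
3–6 s: |4| × 3 = 12 m
6–11 s: |7| × 5 = 35 m
Total distance = 60 m

60 m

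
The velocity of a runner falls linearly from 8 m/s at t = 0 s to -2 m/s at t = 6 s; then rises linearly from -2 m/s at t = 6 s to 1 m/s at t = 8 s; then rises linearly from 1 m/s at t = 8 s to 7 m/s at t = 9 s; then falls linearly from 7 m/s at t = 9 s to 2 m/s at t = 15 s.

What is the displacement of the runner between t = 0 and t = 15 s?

Net displacement equals the area under the velocity-time graph (areas below the axis count negative).
0–6 s: ½(8 + -2)(6) = 18 m
6–8 s: ½(-2 + 1)(2) = -1 m
8–9 s: ½(1 + 7)(1) = 4 m
9–15 s: ½(7 + 2)(6) = 27 m
Net displacement = 48 m

48 m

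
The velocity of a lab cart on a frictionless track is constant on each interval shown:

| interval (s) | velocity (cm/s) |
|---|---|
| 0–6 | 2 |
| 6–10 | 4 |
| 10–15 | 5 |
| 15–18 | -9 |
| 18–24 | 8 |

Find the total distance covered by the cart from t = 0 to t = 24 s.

128 cm

Distance (not displacement) is the total path length: add the absolute areas under v-t.
0–6 s: |2| × 6 = 12 cm
6–10 s: |4| × 4 = 16 cm
10–15 s: |5| × 5 = 25 cm
15–18 s: |-9| × 3 = 27 cm
18–24 s: |8| × 6 = 48 cm
Total distance = 128 cm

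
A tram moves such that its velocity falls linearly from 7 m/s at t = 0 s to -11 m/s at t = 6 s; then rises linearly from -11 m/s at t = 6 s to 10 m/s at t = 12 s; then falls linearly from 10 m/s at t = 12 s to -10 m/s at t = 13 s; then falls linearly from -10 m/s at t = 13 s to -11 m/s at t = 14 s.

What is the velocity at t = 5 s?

On 0–6 s the graph is linear from 7 to -11 m/s: v(5) = 7 + (-11 − 7)·(5 − 0)/(6 − 0) = -8 m/s.

-8 m/s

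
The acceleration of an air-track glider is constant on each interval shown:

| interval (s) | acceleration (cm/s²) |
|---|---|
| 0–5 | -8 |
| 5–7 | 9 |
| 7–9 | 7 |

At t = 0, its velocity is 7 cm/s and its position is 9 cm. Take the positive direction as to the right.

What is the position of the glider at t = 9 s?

On each constant-a segment, Δv = aΔt and Δx = v₀Δt + ½aΔt²; chain segment to segment.
0–5 s: v starts 7 cm/s; Δx = 7·5 + ½·-8·5² = -65 cm; v ends -33 cm/s.
5–7 s: v starts -33 cm/s; Δx = -33·2 + ½·9·2² = -48 cm; v ends -15 cm/s.
7–9 s: v starts -15 cm/s; Δx = -15·2 + ½·7·2² = -16 cm; v ends -1 cm/s.
x(9) = 9 + Σ Δx = -120 cm.

-120 cm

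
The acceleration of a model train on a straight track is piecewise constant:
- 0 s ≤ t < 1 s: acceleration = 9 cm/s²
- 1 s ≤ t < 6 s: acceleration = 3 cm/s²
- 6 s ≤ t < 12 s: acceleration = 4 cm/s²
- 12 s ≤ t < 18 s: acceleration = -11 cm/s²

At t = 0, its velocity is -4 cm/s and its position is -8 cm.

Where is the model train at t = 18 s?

313 cm

On each constant-a segment, Δv = aΔt and Δx = v₀Δt + ½aΔt²; chain segment to segment.
0–1 s: v starts -4 cm/s; Δx = -4·1 + ½·9·1² = 0.5 cm; v ends 5 cm/s.
1–6 s: v starts 5 cm/s; Δx = 5·5 + ½·3·5² = 62.5 cm; v ends 20 cm/s.
6–12 s: v starts 20 cm/s; Δx = 20·6 + ½·4·6² = 192 cm; v ends 44 cm/s.
12–18 s: v starts 44 cm/s; Δx = 44·6 + ½·-11·6² = 66 cm; v ends -22 cm/s.
x(18) = -8 + Σ Δx = 313 cm.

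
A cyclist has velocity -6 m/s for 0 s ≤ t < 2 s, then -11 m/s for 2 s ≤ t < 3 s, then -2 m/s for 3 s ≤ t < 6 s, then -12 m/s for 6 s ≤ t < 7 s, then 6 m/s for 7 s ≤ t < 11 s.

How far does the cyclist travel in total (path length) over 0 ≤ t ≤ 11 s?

Total distance travelled is ∫|v| dt — sum the magnitudes of each area piece.
0–2 s: |-6| × 2 = 12 m
2–3 s: |-11| × 1 = 11 m
3–6 s: |-2| × 3 = 6 m
6–7 s: |-12| × 1 = 12 m
7–11 s: |6| × 4 = 24 m
Total distance = 65 m

65 m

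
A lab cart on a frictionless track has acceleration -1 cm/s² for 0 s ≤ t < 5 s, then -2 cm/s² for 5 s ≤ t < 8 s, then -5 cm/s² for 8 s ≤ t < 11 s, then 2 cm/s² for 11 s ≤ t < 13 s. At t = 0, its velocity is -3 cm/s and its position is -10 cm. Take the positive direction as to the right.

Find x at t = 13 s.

-189 cm

On each constant-a segment, Δv = aΔt and Δx = v₀Δt + ½aΔt²; chain segment to segment.
0–5 s: v starts -3 cm/s; Δx = -3·5 + ½·-1·5² = -27.5 cm; v ends -8 cm/s.
5–8 s: v starts -8 cm/s; Δx = -8·3 + ½·-2·3² = -33 cm; v ends -14 cm/s.
8–11 s: v starts -14 cm/s; Δx = -14·3 + ½·-5·3² = -64.5 cm; v ends -29 cm/s.
11–13 s: v starts -29 cm/s; Δx = -29·2 + ½·2·2² = -54 cm; v ends -25 cm/s.
x(13) = -10 + Σ Δx = -189 cm.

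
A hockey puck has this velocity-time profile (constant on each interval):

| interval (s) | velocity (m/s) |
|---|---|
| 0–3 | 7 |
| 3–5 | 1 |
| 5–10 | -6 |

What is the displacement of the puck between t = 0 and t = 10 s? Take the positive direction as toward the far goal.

Net displacement equals the area under the velocity-time graph (areas below the axis count negative).
0–3 s: 7 × 3 = 21 m
3–5 s: 1 × 2 = 2 m
5–10 s: -6 × 5 = -30 m
Net displacement = -7 m

-7 m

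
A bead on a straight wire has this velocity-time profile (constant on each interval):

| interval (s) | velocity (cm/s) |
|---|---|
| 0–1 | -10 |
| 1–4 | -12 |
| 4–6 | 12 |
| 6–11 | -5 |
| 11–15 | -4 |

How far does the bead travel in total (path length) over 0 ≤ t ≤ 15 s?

Distance (not displacement) is the total path length: add the absolute areas under v-t.
0–1 s: |-10| × 1 = 10 cm
1–4 s: |-12| × 3 = 36 cm
4–6 s: |12| × 2 = 24 cm
6–11 s: |-5| × 5 = 25 cm
11–15 s: |-4| × 4 = 16 cm
Total distance = 111 cm

111 cm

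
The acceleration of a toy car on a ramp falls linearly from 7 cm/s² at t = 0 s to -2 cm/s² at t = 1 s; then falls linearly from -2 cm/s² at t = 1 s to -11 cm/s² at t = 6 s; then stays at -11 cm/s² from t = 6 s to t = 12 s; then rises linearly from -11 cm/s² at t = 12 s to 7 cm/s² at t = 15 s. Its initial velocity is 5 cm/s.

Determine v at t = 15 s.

Δv equals the area under the a-t graph; then v = v₀ + Δv.
0–1 s: ½(7 + -2)(1) = 2.5 cm/s
1–6 s: ½(-2 + -11)(5) = -32.5 cm/s
6–12 s: -11 × 6 = -66 cm/s
12–15 s: ½(-11 + 7)(3) = -6 cm/s
Δv = -102 cm/s, so v(15) = 5 + (-102) = -97 cm/s.

-97 cm/s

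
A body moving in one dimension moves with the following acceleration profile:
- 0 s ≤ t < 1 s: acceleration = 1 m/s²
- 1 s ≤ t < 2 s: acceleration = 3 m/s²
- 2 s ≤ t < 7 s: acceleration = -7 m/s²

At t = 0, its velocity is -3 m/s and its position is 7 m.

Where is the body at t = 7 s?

On each constant-a segment, Δv = aΔt and Δx = v₀Δt + ½aΔt²; chain segment to segment.
0–1 s: v starts -3 m/s; Δx = -3·1 + ½·1·1² = -2.5 m; v ends -2 m/s.
1–2 s: v starts -2 m/s; Δx = -2·1 + ½·3·1² = -0.5 m; v ends 1 m/s.
2–7 s: v starts 1 m/s; Δx = 1·5 + ½·-7·5² = -82.5 m; v ends -34 m/s.
x(7) = 7 + Σ Δx = -78.5 m.

-78.5 m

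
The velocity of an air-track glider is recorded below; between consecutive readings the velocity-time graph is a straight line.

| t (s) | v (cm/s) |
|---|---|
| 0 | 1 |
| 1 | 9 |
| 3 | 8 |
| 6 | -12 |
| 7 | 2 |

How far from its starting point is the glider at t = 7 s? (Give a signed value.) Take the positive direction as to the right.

11 cm

Displacement is the signed area under the v-t curve.
0–1 s: ½(1 + 9)(1) = 5 cm
1–3 s: ½(9 + 8)(2) = 17 cm
3–6 s: ½(8 + -12)(3) = -6 cm
6–7 s: ½(-12 + 2)(1) = -5 cm
Net displacement = 11 cm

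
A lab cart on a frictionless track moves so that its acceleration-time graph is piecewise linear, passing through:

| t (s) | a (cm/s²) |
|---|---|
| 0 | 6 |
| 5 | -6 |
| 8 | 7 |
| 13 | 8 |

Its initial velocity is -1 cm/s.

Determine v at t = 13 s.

38 cm/s

Δv equals the area under the a-t graph; then v = v₀ + Δv.
0–5 s: ½(6 + -6)(5) = 0 cm/s
5–8 s: ½(-6 + 7)(3) = 1.5 cm/s
8–13 s: ½(7 + 8)(5) = 37.5 cm/s
Δv = 39 cm/s, so v(13) = -1 + (39) = 38 cm/s.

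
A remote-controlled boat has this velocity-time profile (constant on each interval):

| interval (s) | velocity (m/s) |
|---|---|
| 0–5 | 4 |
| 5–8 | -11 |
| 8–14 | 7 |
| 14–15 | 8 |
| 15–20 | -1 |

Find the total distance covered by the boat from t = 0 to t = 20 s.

108 m

Distance (not displacement) is the total path length: add the absolute areas under v-t.
0–5 s: |4| × 5 = 20 m
5–8 s: |-11| × 3 = 33 m
8–14 s: |7| × 6 = 42 m
14–15 s: |8| × 1 = 8 m
15–20 s: |-1| × 5 = 5 m
Total distance = 108 m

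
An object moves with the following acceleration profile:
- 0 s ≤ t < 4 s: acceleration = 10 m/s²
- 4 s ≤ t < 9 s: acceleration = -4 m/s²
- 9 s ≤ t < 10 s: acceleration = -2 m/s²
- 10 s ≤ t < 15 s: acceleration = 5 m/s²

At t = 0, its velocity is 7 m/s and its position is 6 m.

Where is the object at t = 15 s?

512.5 m

On each constant-a segment, Δv = aΔt and Δx = v₀Δt + ½aΔt²; chain segment to segment.
0–4 s: v starts 7 m/s; Δx = 7·4 + ½·10·4² = 108 m; v ends 47 m/s.
4–9 s: v starts 47 m/s; Δx = 47·5 + ½·-4·5² = 185 m; v ends 27 m/s.
9–10 s: v starts 27 m/s; Δx = 27·1 + ½·-2·1² = 26 m; v ends 25 m/s.
10–15 s: v starts 25 m/s; Δx = 25·5 + ½·5·5² = 187.5 m; v ends 50 m/s.
x(15) = 6 + Σ Δx = 512.5 m.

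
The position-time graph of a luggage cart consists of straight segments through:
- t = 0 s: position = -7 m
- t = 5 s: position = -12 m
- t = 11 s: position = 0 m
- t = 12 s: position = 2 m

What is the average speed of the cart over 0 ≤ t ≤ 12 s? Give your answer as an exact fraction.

Average speed = (total path length)/(elapsed time); on a piecewise-linear x-t graph the path length is Σ|Δx|.
0–5 s: |Δx| = |-12 − -7| = 5 m
5–11 s: |Δx| = |0 − -12| = 12 m
11–12 s: |Δx| = |2 − 0| = 2 m
Total path = 19 m; average speed = 19/12 = 19/12 m/s.

19/12 m/s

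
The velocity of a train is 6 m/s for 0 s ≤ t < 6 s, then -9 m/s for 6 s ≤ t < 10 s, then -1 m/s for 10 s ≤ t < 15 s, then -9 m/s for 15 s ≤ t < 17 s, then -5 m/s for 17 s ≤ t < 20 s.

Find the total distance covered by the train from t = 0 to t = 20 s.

Distance (not displacement) is the total path length: add the absolute areas under v-t.
0–6 s: |6| × 6 = 36 m
6–10 s: |-9| × 4 = 36 m
10–15 s: |-1| × 5 = 5 m
15–17 s: |-9| × 2 = 18 m
17–20 s: |-5| × 3 = 15 m
Total distance = 110 m

110 m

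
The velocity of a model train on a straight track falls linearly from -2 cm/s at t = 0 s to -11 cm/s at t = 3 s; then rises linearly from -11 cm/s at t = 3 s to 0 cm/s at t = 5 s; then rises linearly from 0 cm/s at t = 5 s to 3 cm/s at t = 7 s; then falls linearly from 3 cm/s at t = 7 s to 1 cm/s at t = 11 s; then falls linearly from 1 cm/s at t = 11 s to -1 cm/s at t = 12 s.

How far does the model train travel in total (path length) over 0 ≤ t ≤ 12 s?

Distance (not displacement) is the total path length: add the absolute areas under v-t.
0–3 s: |½(-2 + -11)(3)| = 19.5 cm
3–5 s: |½(-11 + 0)(2)| = 11 cm
5–7 s: |½(0 + 3)(2)| = 3 cm
7–11 s: |½(3 + 1)(4)| = 8 cm
11–12 s: v = 0 at t = 11.5 s; triangle areas 0.25 + 0.25 = 0.5 cm
Total distance = 42 cm

42 cm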